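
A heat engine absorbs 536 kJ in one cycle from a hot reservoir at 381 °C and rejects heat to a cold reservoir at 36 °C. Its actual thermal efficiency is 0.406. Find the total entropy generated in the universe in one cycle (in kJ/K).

T_H = 381 °C → 381 + 273.15 = 654.15 K.
T_C = 36 °C → 36 + 273.15 = 309.15 K.
W = η·Q_H = 0.406 × 536 = 217.6 kJ, so Q_C = Q_H − W = 318.4 kJ.
Reservoir entropy changes: ΔS_H = −Q_H/T_H = −536/654.15 = -0.8194 kJ/K and ΔS_C = +Q_C/T_C = 318.4/309.15 = 1.030 kJ/K.
ΔS_univ = −Q_H/T_H + Q_C/T_C = 0.210 kJ/K (> 0, since η = 0.406 < η_Carnot = 0.527).

ΔS_univ ≈ 0.210 kJ/K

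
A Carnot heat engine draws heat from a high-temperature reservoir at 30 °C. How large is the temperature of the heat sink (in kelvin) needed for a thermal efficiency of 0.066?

T_H = 30 °C → 30 + 273.15 = 303.15 K.
From η = 1 − T_C/T_H, T_C = T_H·(1 − η) = 303.15 × (1 − 0.066) = 283 K.

T_C ≈ 283 K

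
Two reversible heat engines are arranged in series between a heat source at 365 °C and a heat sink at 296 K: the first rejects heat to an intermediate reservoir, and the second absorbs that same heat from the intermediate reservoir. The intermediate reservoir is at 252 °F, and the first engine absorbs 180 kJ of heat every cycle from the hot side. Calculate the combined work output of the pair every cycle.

T_H = 365 °C → 365 + 273.15 = 638.15 K.
Two reversible stages in series are equivalent to a single Carnot engine between T_H and T_C, so η_total = 1 − T_C/T_H = 1 − 296.00/638.15 = 0.5362.
W_total = η_total · Q_H = 0.5362 × 180 = 96.5 kJ.

W_total ≈ 96.5 kJ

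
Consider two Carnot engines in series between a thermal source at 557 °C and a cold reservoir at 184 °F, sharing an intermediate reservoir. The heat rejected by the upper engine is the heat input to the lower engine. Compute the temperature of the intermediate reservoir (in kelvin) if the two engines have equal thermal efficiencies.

T_m ≈ 545 K

T_H = 557 °C → 557 + 273.15 = 830.15 K.
T_C = 184 °F → (184 − 32) × 5/9 = 84.44 °C = 357.59 K.
Equal efficiencies require 1 − T_m/T_H = 1 − T_C/T_m, i.e. T_m/T_H = T_C/T_m, so T_m = √(T_H·T_C) = √(830.15 × 357.59) = 545 K.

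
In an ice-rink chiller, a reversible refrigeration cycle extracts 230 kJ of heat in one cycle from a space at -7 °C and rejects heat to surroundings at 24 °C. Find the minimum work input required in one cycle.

W_in ≈ 26.8 kJ

T_H = 24 °C → 24 + 273.15 = 297.15 K.
T_C = -7 °C → -7 + 273.15 = 266.15 K.
Carnot COP: COP_R = T_C/(T_H − T_C) = 266.15/31.00 = 8.5855.
W = Q_C/COP_R = 230/8.5855 = 26.8 kJ.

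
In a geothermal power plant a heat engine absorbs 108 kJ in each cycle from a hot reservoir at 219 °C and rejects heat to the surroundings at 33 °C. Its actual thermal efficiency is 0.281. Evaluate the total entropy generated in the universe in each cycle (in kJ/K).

T_H = 219 °C → 219 + 273.15 = 492.15 K.
T_C = 33 °C → 33 + 273.15 = 306.15 K.
W = η·Q_H = 0.281 × 108 = 30.35 kJ, so Q_C = Q_H − W = 77.65 kJ.
Reservoir entropy changes: ΔS_H = −Q_H/T_H = −108/492.15 = -0.2194 kJ/K and ΔS_C = +Q_C/T_C = 77.65/306.15 = 0.2536 kJ/K.
ΔS_univ = −Q_H/T_H + Q_C/T_C = 0.0342 kJ/K (> 0, since η = 0.281 < η_Carnot = 0.378).

ΔS_univ ≈ 0.0342 kJ/K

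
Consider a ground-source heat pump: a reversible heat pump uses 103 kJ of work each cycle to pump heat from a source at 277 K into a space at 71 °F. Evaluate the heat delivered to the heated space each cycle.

Q_H ≈ 1704 kJ

T_H = 71 °F → (71 − 32) × 5/9 = 21.67 °C = 294.82 K.
COP_HP = T_H/(T_H − T_C) = 294.82/17.82 = 16.5472.
Q_H = COP_HP · W = 16.5472 × 103 = 1704 kJ.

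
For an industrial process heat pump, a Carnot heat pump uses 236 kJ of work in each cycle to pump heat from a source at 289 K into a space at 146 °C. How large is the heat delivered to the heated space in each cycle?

Q_H ≈ 760.0 kJ

T_H = 146 °C → 146 + 273.15 = 419.15 K.
For a reversible heat pump, COP_HP = T_H/(T_H − T_C) = 419.15/130.15 = 3.2205.
Q_H = COP_HP · W = 3.2205 × 236 = 760.0 kJ.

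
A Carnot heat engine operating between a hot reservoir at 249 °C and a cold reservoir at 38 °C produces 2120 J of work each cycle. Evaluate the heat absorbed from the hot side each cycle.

T_H = 249 °C → 249 + 273.15 = 522.15 K.
T_C = 38 °C → 38 + 273.15 = 311.15 K.
For a reversible engine, η = 1 − T_C/T_H = 1 − 311.15/522.15 = 0.4041.
Q_H = W/η = 2120/0.4041 = 5250 J.

Q_H ≈ 5250 J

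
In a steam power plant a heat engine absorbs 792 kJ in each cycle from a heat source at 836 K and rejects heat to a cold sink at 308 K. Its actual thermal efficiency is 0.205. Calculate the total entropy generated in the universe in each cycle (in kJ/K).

W = η·Q_H = 0.205 × 792 = 162.4 kJ, so Q_C = Q_H − W = 629.6 kJ.
The hot reservoir loses entropy Q_H/T_H = 792/836.00 = 0.9474 kJ/K; the cold reservoir gains Q_C/T_C = 629.6/308.00 = 2.044 kJ/K.
ΔS_univ = −Q_H/T_H + Q_C/T_C = 1.10 kJ/K (> 0, since η = 0.205 < η_Carnot = 0.632).

ΔS_univ ≈ 1.10 kJ/K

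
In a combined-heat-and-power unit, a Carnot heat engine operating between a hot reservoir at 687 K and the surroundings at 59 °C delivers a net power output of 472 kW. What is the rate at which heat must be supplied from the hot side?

T_C = 59 °C → 59 + 273.15 = 332.15 K.
The Carnot efficiency is η = 1 − T_C/T_H = 1 − 332.15/687.00 = 0.5165.
Q_H = W/η = 472/0.5165 = 914 kW.

Q̇_H ≈ 914 kW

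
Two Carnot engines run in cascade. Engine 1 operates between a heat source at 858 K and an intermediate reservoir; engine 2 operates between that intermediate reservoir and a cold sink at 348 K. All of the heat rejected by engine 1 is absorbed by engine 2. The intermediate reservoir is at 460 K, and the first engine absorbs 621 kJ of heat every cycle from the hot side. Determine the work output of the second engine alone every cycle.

Heat entering the second stage: Q_m = Q_H·(T_m/T_H) = 621 × 460.00/858.00 = 333 kJ.
Second-stage efficiency η₂ = 1 − T_C/T_m = 1 − 348.00/460.00 = 0.2435, so W₂ = η₂·Q_m = 81.1 kJ.

W₂ ≈ 81.1 kJ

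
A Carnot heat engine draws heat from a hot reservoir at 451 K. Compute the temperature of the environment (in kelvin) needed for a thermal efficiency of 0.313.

T_C ≈ 310 K

From η = 1 − T_C/T_H, T_C = T_H·(1 − η) = 451.00 × (1 − 0.313) = 310 K.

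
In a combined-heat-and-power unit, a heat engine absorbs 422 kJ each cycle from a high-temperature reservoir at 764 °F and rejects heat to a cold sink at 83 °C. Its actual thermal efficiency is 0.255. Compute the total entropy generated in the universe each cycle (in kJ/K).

ΔS_univ ≈ 0.2620 kJ/K

T_H = 764 °F → (764 − 32) × 5/9 = 406.67 °C = 679.82 K.
T_C = 83 °C → 83 + 273.15 = 356.15 K.
W = η·Q_H = 0.255 × 422 = 107.6 kJ, so Q_C = Q_H − W = 314.4 kJ.
Entropy balance on the reservoirs: −Q_H/T_H = -0.6208 kJ/K, +Q_C/T_C = 0.8827 kJ/K.
ΔS_univ = −Q_H/T_H + Q_C/T_C = 0.2620 kJ/K (> 0, since η = 0.255 < η_Carnot = 0.476).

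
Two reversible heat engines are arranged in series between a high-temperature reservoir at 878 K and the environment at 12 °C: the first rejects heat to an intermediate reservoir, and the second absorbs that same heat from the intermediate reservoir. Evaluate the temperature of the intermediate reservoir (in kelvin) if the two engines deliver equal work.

T_m ≈ 582 K

T_C = 12 °C → 12 + 273.15 = 285.15 K.
For reversible stages Q_m = Q_H·(T_m/T_H). Setting W₁ = Q_H(1 − T_m/T_H) equal to W₂ = Q_m(1 − T_C/T_m) = Q_H·(T_m − T_C)/T_H gives T_H − T_m = T_m − T_C, so T_m = (T_H + T_C)/2 = (878.00 + 285.15)/2 = 582 K.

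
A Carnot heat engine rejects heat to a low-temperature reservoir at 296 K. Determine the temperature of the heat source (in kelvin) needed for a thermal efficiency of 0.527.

T_H ≈ 625.8 K

From η = 1 − T_C/T_H, solving for T_H gives T_H = T_C/(1 − η) = 296.00/(1 − 0.527) = 625.8 K.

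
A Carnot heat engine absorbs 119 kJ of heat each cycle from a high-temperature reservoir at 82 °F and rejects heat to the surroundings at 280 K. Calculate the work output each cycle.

W ≈ 8.28 kJ

T_H = 82 °F → (82 − 32) × 5/9 = 27.78 °C = 300.93 K.
η_rev = 1 − T_C/T_H = 1 − 280.00/300.93 = 0.0695.
W = η·Q_H = 0.0695 × 119 = 8.28 kJ.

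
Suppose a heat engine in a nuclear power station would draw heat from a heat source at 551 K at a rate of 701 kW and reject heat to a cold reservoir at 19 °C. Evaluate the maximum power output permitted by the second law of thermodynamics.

Ẇ_max ≈ 329 kW

T_C = 19 °C → 19 + 273.15 = 292.15 K.
The second-law ceiling is the Carnot efficiency, η_max = 1 − T_C/T_H = 1 − 292.15/551.00 = 0.4698.
W_max = η_max · Q_H = 0.4698 × 701 = 329 kW.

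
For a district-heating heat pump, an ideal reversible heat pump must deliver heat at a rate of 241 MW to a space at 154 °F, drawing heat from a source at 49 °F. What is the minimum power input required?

T_H = 154 °F → (154 − 32) × 5/9 = 67.78 °C = 340.93 K.
T_C = 49 °F → (49 − 32) × 5/9 = 9.44 °C = 282.59 K.
The Carnot heat-pump COP is COP_HP = T_H/(T_H − T_C) = 340.93/58.33 = 5.8445.
W = Q_H/COP_HP = 241/5.8445 = 41.2 MW.

Ẇ_in ≈ 41.2 MW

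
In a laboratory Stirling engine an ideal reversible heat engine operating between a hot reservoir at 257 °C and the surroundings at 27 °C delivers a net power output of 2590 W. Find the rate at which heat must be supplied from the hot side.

Q̇_H ≈ 5970 W

T_H = 257 °C → 257 + 273.15 = 530.15 K.
T_C = 27 °C → 27 + 273.15 = 300.15 K.
For a reversible engine, η = 1 − T_C/T_H = 1 − 300.15/530.15 = 0.4338.
Q_H = W/η = 2590/0.4338 = 5970 W.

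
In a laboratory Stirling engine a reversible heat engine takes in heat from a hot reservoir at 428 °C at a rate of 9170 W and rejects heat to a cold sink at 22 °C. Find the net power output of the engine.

Ẇ ≈ 5310 W

T_H = 428 °C → 428 + 273.15 = 701.15 K.
T_C = 22 °C → 22 + 273.15 = 295.15 K.
Since the cycle is reversible, η = 1 − T_C/T_H = 1 − 295.15/701.15 = 0.5790.
W = η·Q_H = 0.5790 × 9170 = 5310 W.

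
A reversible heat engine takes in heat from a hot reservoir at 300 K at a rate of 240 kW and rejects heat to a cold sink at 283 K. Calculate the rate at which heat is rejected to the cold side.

For a reversible engine, η = 1 − T_C/T_H = 1 − 283.00/300.00 = 0.0567.
For a reversible cycle Q_C/Q_H = T_C/T_H, so Q_C = 240 × 283.00/300.00 = 226.4 kW.

Q̇_C ≈ 226.4 kW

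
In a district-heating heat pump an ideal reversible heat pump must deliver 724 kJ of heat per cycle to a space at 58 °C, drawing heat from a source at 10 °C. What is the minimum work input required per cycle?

W_in ≈ 105 kJ

T_H = 58 °C → 58 + 273.15 = 331.15 K.
T_C = 10 °C → 10 + 273.15 = 283.15 K.
For a reversible heat pump, COP_HP = T_H/(T_H − T_C) = 331.15/48.00 = 6.8990.
W = Q_H/COP_HP = 724/6.8990 = 105 kJ.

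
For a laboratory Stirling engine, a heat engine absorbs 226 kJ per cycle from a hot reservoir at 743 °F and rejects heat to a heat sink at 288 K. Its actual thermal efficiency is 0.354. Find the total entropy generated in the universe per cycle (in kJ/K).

T_H = 743 °F → (743 − 32) × 5/9 = 395.00 °C = 668.15 K.
W = η·Q_H = 0.354 × 226 = 80.00 kJ, so Q_C = Q_H − W = 146.0 kJ.
Entropy balance on the reservoirs: −Q_H/T_H = -0.3382 kJ/K, +Q_C/T_C = 0.5069 kJ/K.
ΔS_univ = −Q_H/T_H + Q_C/T_C = 0.169 kJ/K (> 0, since η = 0.354 < η_Carnot = 0.569).

ΔS_univ ≈ 0.169 kJ/K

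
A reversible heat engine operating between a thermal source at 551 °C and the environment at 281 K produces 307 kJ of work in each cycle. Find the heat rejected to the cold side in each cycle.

Q_C ≈ 159 kJ

T_H = 551 °C → 551 + 273.15 = 824.15 K.
For a reversible engine, η = 1 − T_C/T_H = 1 − 281.00/824.15 = 0.6590.
Since Q_C/Q_H = T_C/T_H and Q_H = W/η, Q_C = W·T_C/(T_H − T_C) = 307 × 281.00/543.15 = 159 kJ.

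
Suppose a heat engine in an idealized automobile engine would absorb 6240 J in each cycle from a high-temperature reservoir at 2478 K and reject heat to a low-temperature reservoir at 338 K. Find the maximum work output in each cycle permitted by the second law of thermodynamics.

W_max ≈ 5390 J

By the Carnot theorem, η_max = 1 − T_C/T_H = 1 − 338.00/2478.00 = 0.8636.
W_max = η_max · Q_H = 0.8636 × 6240 = 5390 J.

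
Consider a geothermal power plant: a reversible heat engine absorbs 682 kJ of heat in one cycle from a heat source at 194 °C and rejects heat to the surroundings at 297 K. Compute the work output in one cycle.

T_H = 194 °C → 194 + 273.15 = 467.15 K.
Carnot efficiency: η = 1 − T_C/T_H = 1 − 297.00/467.15 = 0.3642.
W = η·Q_H = 0.3642 × 682 = 248 kJ.

W ≈ 248 kJ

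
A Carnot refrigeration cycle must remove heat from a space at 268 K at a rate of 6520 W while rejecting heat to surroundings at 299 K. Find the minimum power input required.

The reversible coefficient of performance is COP_R = T_C/(T_H − T_C) = 268.00/31.00 = 8.6452.
W = Q_C/COP_R = 6520/8.6452 = 754 W.

Ẇ_in ≈ 754 W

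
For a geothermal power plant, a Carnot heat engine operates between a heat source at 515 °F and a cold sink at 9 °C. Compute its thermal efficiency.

T_H = 515 °F → (515 − 32) × 5/9 = 268.33 °C = 541.48 K.
T_C = 9 °C → 9 + 273.15 = 282.15 K.
The Carnot efficiency is η = 1 − T_C/T_H = 1 − 282.15/541.48 = 0.479.

η ≈ 0.479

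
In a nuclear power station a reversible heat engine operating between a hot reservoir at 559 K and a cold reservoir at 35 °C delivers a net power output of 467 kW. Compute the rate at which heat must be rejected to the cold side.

T_C = 35 °C → 35 + 273.15 = 308.15 K.
The Carnot efficiency is η = 1 − T_C/T_H = 1 − 308.15/559.00 = 0.4487.
Since Q_C/Q_H = T_C/T_H and Q_H = W/η, Q_C = W·T_C/(T_H − T_C) = 467 × 308.15/250.85 = 574 kW.

Q̇_C ≈ 574 kW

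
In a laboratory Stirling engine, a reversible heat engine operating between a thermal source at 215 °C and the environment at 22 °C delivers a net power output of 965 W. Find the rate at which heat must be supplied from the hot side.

Q̇_H ≈ 2441 W

T_H = 215 °C → 215 + 273.15 = 488.15 K.
T_C = 22 °C → 22 + 273.15 = 295.15 K.
Carnot efficiency: η = 1 − T_C/T_H = 1 − 295.15/488.15 = 0.3954.
Q_H = W/η = 965/0.3954 = 2441 W.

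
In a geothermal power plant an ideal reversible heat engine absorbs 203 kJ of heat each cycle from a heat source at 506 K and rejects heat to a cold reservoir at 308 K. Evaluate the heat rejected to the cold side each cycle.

Q_C ≈ 123.6 kJ

Since the cycle is reversible, η = 1 − T_C/T_H = 1 − 308.00/506.00 = 0.3913.
For a reversible cycle Q_C/Q_H = T_C/T_H, so Q_C = 203 × 308.00/506.00 = 123.6 kJ.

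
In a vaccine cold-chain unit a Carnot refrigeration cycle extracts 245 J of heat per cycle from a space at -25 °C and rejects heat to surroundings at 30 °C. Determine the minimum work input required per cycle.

T_H = 30 °C → 30 + 273.15 = 303.15 K.
T_C = -25 °C → -25 + 273.15 = 248.15 K.
COP_R = T_C/(T_H − T_C) = 248.15/55.00 = 4.5118.
W = Q_C/COP_R = 245/4.5118 = 54.3 J.

W_in ≈ 54.3 J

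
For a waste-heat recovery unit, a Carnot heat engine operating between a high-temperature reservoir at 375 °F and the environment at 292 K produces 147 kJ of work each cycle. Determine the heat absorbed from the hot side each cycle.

Q_H ≈ 397 kJ

T_H = 375 °F → (375 − 32) × 5/9 = 190.56 °C = 463.71 K.
The Carnot efficiency is η = 1 − T_C/T_H = 1 − 292.00/463.71 = 0.3703.
Q_H = W/η = 147/0.3703 = 397 kJ.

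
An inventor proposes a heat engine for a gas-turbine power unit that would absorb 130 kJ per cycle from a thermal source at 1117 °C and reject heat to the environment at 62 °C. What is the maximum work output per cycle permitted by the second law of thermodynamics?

W_max ≈ 98.7 kJ

T_H = 1117 °C → 1117 + 273.15 = 1390.15 K.
T_C = 62 °C → 62 + 273.15 = 335.15 K.
The second-law ceiling is the Carnot efficiency, η_max = 1 − T_C/T_H = 1 − 335.15/1390.15 = 0.7589.
W_max = η_max · Q_H = 0.7589 × 130 = 98.7 kJ.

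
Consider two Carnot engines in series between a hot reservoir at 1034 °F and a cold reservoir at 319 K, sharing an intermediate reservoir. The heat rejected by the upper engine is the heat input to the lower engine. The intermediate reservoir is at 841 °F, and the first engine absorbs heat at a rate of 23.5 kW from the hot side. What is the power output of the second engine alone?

Ẇ₂ ≈ 11.4 kW

T_H = 1034 °F → (1034 − 32) × 5/9 = 556.67 °C = 829.82 K.
T_m = 841 °F → (841 − 32) × 5/9 = 449.44 °C = 722.59 K.
Heat entering the second stage: Q_m = Q_H·(T_m/T_H) = 23.5 × 722.59/829.82 = 20.5 kW.
Second-stage efficiency η₂ = 1 − T_C/T_m = 1 − 319.00/722.59 = 0.5585, so W₂ = η₂·Q_m = 11.4 kW.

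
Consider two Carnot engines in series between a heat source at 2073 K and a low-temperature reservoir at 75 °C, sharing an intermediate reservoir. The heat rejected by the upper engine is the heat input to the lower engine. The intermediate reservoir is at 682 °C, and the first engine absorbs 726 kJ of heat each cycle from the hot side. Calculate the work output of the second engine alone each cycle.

T_C = 75 °C → 75 + 273.15 = 348.15 K.
T_m = 682 °C → 682 + 273.15 = 955.15 K.
Heat entering the second stage: Q_m = Q_H·(T_m/T_H) = 726 × 955.15/2073.00 = 335 kJ.
Second-stage efficiency η₂ = 1 − T_C/T_m = 1 − 348.15/955.15 = 0.6355, so W₂ = η₂·Q_m = 213 kJ.

W₂ ≈ 213 kJ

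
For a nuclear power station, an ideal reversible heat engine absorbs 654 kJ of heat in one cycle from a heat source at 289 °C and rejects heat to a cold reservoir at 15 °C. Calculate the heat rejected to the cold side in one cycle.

Q_C ≈ 335 kJ

T_H = 289 °C → 289 + 273.15 = 562.15 K.
T_C = 15 °C → 15 + 273.15 = 288.15 K.
For a reversible engine, η = 1 − T_C/T_H = 1 − 288.15/562.15 = 0.4874.
For a reversible cycle Q_C/Q_H = T_C/T_H, so Q_C = 654 × 288.15/562.15 = 335 kJ.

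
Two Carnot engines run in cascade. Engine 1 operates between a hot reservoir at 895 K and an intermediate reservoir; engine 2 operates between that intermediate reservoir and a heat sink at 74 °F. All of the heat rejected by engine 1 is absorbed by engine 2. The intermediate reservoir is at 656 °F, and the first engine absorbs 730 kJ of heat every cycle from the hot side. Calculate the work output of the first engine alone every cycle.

W₁ ≈ 224.5 kJ

T_C = 74 °F → (74 − 32) × 5/9 = 23.33 °C = 296.48 K.
T_m = 656 °F → (656 − 32) × 5/9 = 346.67 °C = 619.82 K.
First-stage efficiency η₁ = 1 − T_m/T_H = 1 − 619.82/895.00 = 0.3075.
W₁ = η₁·Q_H = 0.3075 × 730 = 224.5 kJ.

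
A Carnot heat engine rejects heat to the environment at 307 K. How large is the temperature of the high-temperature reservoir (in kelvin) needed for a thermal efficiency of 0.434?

T_H ≈ 542.4 K

From η = 1 − T_C/T_H, solving for T_H gives T_H = T_C/(1 − η) = 307.00/(1 − 0.434) = 542.4 K.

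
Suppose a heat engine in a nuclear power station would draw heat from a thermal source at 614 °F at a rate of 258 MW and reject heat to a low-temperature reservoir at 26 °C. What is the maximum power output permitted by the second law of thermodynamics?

Ẇ_max ≈ 128.6 MW

T_H = 614 °F → (614 − 32) × 5/9 = 323.33 °C = 596.48 K.
T_C = 26 °C → 26 + 273.15 = 299.15 K.
No engine can exceed the Carnot limit: η_max = 1 − T_C/T_H = 1 − 299.15/596.48 = 0.4985.
W_max = η_max · Q_H = 0.4985 × 258 = 128.6 MW.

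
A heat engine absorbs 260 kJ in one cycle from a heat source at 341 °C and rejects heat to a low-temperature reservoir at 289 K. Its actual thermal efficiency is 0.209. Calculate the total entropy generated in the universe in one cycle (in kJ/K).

T_H = 341 °C → 341 + 273.15 = 614.15 K.
W = η·Q_H = 0.209 × 260 = 54.34 kJ, so Q_C = Q_H − W = 205.7 kJ.
Entropy balance on the reservoirs: −Q_H/T_H = -0.4233 kJ/K, +Q_C/T_C = 0.7116 kJ/K.
ΔS_univ = −Q_H/T_H + Q_C/T_C = 0.288 kJ/K (> 0, since η = 0.209 < η_Carnot = 0.529).

ΔS_univ ≈ 0.288 kJ/K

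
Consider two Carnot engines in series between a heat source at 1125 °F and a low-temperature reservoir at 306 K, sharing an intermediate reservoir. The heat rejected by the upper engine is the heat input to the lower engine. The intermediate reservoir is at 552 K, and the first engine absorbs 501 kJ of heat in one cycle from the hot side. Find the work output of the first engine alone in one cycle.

T_H = 1125 °F → (1125 − 32) × 5/9 = 607.22 °C = 880.37 K.
First-stage efficiency η₁ = 1 − T_m/T_H = 1 − 552.00/880.37 = 0.3730.
W₁ = η₁·Q_H = 0.3730 × 501 = 187 kJ.

W₁ ≈ 187 kJ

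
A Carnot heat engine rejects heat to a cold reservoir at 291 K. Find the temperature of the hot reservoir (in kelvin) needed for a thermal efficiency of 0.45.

T_H ≈ 529 K

From η = 1 − T_C/T_H, solving for T_H gives T_H = T_C/(1 − η) = 291.00/(1 − 0.45) = 529 K.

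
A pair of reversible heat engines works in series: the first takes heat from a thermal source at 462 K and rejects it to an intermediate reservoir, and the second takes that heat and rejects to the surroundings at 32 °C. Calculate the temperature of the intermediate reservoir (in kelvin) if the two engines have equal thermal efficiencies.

T_m ≈ 375 K

T_C = 32 °C → 32 + 273.15 = 305.15 K.
Equal efficiencies require 1 − T_m/T_H = 1 − T_C/T_m, i.e. T_m/T_H = T_C/T_m, so T_m = √(T_H·T_C) = √(462.00 × 305.15) = 375 K.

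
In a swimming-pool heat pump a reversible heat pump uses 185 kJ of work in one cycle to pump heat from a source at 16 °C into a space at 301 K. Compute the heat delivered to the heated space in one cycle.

Q_H ≈ 4699 kJ

T_C = 16 °C → 16 + 273.15 = 289.15 K.
Reversible heating COP: COP_HP = T_H/(T_H − T_C) = 301.00/11.85 = 25.4008.
Q_H = COP_HP · W = 25.4008 × 185 = 4699 kJ.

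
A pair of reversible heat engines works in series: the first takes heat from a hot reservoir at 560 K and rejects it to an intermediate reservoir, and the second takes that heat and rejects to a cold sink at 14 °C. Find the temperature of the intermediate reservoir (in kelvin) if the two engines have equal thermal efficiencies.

T_m ≈ 401 K

T_C = 14 °C → 14 + 273.15 = 287.15 K.
Equal efficiencies require 1 − T_m/T_H = 1 − T_C/T_m, i.e. T_m/T_H = T_C/T_m, so T_m = √(T_H·T_C) = √(560.00 × 287.15) = 401 K.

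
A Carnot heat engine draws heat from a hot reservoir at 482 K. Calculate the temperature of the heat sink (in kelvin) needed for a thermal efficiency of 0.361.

T_C ≈ 308 K

From η = 1 − T_C/T_H, T_C = T_H·(1 − η) = 482.00 × (1 − 0.361) = 308 K.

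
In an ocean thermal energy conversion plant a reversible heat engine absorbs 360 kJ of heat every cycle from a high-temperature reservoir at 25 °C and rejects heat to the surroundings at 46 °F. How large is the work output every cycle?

T_H = 25 °C → 25 + 273.15 = 298.15 K.
T_C = 46 °F → (46 − 32) × 5/9 = 7.78 °C = 280.93 K.
The Carnot efficiency is η = 1 − T_C/T_H = 1 − 280.93/298.15 = 0.0578.
W = η·Q_H = 0.0578 × 360 = 20.8 kJ.

W ≈ 20.8 kJ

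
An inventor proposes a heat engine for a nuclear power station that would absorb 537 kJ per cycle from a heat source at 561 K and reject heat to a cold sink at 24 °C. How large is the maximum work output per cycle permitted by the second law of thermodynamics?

W_max ≈ 252.6 kJ

T_C = 24 °C → 24 + 273.15 = 297.15 K.
The upper bound on efficiency is η_max = 1 − T_C/T_H = 1 − 297.15/561.00 = 0.4703.
W_max = η_max · Q_H = 0.4703 × 537 = 252.6 kJ.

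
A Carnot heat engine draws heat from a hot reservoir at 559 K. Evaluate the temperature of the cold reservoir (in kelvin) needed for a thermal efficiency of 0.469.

From η = 1 − T_C/T_H, T_C = T_H·(1 − η) = 559.00 × (1 − 0.469) = 297 K.

T_C ≈ 297 K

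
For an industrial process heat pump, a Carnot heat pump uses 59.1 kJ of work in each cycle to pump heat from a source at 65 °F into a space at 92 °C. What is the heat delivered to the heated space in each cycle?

Q_H ≈ 293 kJ

T_H = 92 °C → 92 + 273.15 = 365.15 K.
T_C = 65 °F → (65 − 32) × 5/9 = 18.33 °C = 291.48 K.
The Carnot heat-pump COP is COP_HP = T_H/(T_H − T_C) = 365.15/73.67 = 4.9568.
Q_H = COP_HP · W = 4.9568 × 59.1 = 293 kJ.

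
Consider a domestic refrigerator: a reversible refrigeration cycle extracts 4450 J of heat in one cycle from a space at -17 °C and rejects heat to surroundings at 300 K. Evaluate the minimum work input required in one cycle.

W_in ≈ 761.8 J

T_C = -17 °C → -17 + 273.15 = 256.15 K.
COP_R = T_C/(T_H − T_C) = 256.15/43.85 = 5.8415.
W = Q_C/COP_R = 4450/5.8415 = 761.8 J.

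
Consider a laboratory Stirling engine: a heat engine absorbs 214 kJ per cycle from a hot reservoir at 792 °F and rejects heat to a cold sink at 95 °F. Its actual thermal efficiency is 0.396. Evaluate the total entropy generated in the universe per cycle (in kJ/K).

T_H = 792 °F → (792 − 32) × 5/9 = 422.22 °C = 695.37 K.
T_C = 95 °F → (95 − 32) × 5/9 = 35.00 °C = 308.15 K.
W = η·Q_H = 0.396 × 214 = 84.74 kJ, so Q_C = Q_H − W = 129.3 kJ.
Reservoir entropy changes: ΔS_H = −Q_H/T_H = −214/695.37 = -0.3077 kJ/K and ΔS_C = +Q_C/T_C = 129.3/308.15 = 0.4195 kJ/K.
ΔS_univ = −Q_H/T_H + Q_C/T_C = 0.1117 kJ/K (> 0, since η = 0.396 < η_Carnot = 0.557).

ΔS_univ ≈ 0.1117 kJ/K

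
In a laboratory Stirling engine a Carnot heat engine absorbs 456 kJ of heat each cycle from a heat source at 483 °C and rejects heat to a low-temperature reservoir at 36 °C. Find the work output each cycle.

W ≈ 270 kJ

T_H = 483 °C → 483 + 273.15 = 756.15 K.
T_C = 36 °C → 36 + 273.15 = 309.15 K.
Carnot efficiency: η = 1 − T_C/T_H = 1 − 309.15/756.15 = 0.5912.
W = η·Q_H = 0.5912 × 456 = 270 kJ.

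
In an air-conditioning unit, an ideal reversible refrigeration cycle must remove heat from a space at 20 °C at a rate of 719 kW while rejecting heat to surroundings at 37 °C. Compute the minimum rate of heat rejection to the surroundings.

T_H = 37 °C → 37 + 273.15 = 310.15 K.
T_C = 20 °C → 20 + 273.15 = 293.15 K.
For a reversible cycle Q_H/Q_C = T_H/T_C, so Q_H = Q_C·T_H/T_C = 719 × 310.15/293.15 = 761 kW.

Q̇_H ≈ 761 kW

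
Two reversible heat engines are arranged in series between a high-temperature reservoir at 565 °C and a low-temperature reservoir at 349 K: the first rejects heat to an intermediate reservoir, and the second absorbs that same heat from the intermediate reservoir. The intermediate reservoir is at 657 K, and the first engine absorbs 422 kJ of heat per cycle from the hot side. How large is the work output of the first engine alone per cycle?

T_H = 565 °C → 565 + 273.15 = 838.15 K.
First-stage efficiency η₁ = 1 − T_m/T_H = 1 − 657.00/838.15 = 0.2161.
W₁ = η₁·Q_H = 0.2161 × 422 = 91.2 kJ.

W₁ ≈ 91.2 kJ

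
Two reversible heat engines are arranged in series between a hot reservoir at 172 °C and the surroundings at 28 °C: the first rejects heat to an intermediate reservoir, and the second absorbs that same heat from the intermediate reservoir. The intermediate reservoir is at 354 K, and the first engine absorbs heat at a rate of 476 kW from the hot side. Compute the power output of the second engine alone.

Ẇ₂ ≈ 56.51 kW

T_H = 172 °C → 172 + 273.15 = 445.15 K.
T_C = 28 °C → 28 + 273.15 = 301.15 K.
Heat entering the second stage: Q_m = Q_H·(T_m/T_H) = 476 × 354.00/445.15 = 378.5 kW.
Second-stage efficiency η₂ = 1 − T_C/T_m = 1 − 301.15/354.00 = 0.1493, so W₂ = η₂·Q_m = 56.51 kW.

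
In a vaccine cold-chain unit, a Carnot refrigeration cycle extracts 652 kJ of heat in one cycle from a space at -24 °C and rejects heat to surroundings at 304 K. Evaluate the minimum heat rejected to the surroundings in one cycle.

T_C = -24 °C → -24 + 273.15 = 249.15 K.
For a reversible cycle Q_H/Q_C = T_H/T_C, so Q_H = Q_C·T_H/T_C = 652 × 304.00/249.15 = 795.5 kJ.

Q_H ≈ 795.5 kJ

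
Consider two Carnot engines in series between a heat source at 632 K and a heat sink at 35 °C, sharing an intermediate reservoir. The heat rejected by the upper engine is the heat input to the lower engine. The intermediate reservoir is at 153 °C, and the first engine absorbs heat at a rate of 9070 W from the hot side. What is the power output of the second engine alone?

Ẇ₂ ≈ 1690 W

T_C = 35 °C → 35 + 273.15 = 308.15 K.
T_m = 153 °C → 153 + 273.15 = 426.15 K.
Heat entering the second stage: Q_m = Q_H·(T_m/T_H) = 9070 × 426.15/632.00 = 6120 W.
Second-stage efficiency η₂ = 1 − T_C/T_m = 1 − 308.15/426.15 = 0.2769, so W₂ = η₂·Q_m = 1690 W.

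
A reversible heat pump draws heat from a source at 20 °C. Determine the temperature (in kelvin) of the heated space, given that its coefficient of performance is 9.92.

T_C = 20 °C → 20 + 273.15 = 293.15 K.
COP_HP = T_H/(T_H − T_C) ⇒ T_H = T_C·COP_HP/(COP_HP − 1) = 293.15 × 9.92/(9.92 − 1) = 326 K.

T_H ≈ 326 K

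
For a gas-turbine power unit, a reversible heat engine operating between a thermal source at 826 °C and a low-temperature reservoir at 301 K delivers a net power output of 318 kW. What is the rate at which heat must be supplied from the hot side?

T_H = 826 °C → 826 + 273.15 = 1099.15 K.
Since the cycle is reversible, η = 1 − T_C/T_H = 1 − 301.00/1099.15 = 0.7262.
Q_H = W/η = 318/0.7262 = 437.9 kW.

Q̇_H ≈ 437.9 kW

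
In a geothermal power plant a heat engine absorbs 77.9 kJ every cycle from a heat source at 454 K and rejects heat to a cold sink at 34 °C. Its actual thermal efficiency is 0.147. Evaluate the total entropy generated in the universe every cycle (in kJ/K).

T_C = 34 °C → 34 + 273.15 = 307.15 K.
W = η·Q_H = 0.147 × 77.9 = 11.45 kJ, so Q_C = Q_H − W = 66.45 kJ.
Entropy balance on the reservoirs: −Q_H/T_H = -0.1716 kJ/K, +Q_C/T_C = 0.2163 kJ/K.
ΔS_univ = −Q_H/T_H + Q_C/T_C = 0.04475 kJ/K (> 0, since η = 0.147 < η_Carnot = 0.323).

ΔS_univ ≈ 0.04475 kJ/K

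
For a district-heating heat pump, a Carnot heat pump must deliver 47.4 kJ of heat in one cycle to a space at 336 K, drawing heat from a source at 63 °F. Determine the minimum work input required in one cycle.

T_C = 63 °F → (63 − 32) × 5/9 = 17.22 °C = 290.37 K.
COP_HP = T_H/(T_H − T_C) = 336.00/45.63 = 7.3639.
W = Q_H/COP_HP = 47.4/7.3639 = 6.44 kJ.

W_in ≈ 6.44 kJ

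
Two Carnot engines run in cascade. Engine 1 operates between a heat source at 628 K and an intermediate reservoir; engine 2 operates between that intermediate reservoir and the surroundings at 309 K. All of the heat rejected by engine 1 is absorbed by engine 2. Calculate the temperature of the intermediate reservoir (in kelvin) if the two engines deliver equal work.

T_m ≈ 468 K

For reversible stages Q_m = Q_H·(T_m/T_H). Setting W₁ = Q_H(1 − T_m/T_H) equal to W₂ = Q_m(1 − T_C/T_m) = Q_H·(T_m − T_C)/T_H gives T_H − T_m = T_m − T_C, so T_m = (T_H + T_C)/2 = (628.00 + 309.00)/2 = 468 K.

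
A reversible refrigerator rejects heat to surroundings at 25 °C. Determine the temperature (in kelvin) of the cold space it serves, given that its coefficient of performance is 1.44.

T_H = 25 °C → 25 + 273.15 = 298.15 K.
COP_R = T_C/(T_H − T_C) ⇒ T_C = T_H·COP_R/(1 + COP_R) = 298.15 × 1.44/(1 + 1.44) = 176 K.

T_C ≈ 176 K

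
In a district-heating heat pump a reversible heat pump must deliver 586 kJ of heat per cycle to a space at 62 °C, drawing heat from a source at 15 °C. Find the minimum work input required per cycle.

T_H = 62 °C → 62 + 273.15 = 335.15 K.
T_C = 15 °C → 15 + 273.15 = 288.15 K.
Reversible heating COP: COP_HP = T_H/(T_H − T_C) = 335.15/47.00 = 7.1309.
W = Q_H/COP_HP = 586/7.1309 = 82.2 kJ.

W_in ≈ 82.2 kJ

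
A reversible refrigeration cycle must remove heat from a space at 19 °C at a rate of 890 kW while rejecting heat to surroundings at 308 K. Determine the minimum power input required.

T_C = 19 °C → 19 + 273.15 = 292.15 K.
For a reversible refrigerator, COP_R = T_C/(T_H − T_C) = 292.15/15.85 = 18.4322.
W = Q_C/COP_R = 890/18.4322 = 48.3 kW.

Ẇ_in ≈ 48.3 kW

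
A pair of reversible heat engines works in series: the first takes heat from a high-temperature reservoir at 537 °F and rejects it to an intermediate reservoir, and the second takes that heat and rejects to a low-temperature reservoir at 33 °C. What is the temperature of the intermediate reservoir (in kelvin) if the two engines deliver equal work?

T_H = 537 °F → (537 − 32) × 5/9 = 280.56 °C = 553.71 K.
T_C = 33 °C → 33 + 273.15 = 306.15 K.
For reversible stages Q_m = Q_H·(T_m/T_H). Setting W₁ = Q_H(1 − T_m/T_H) equal to W₂ = Q_m(1 − T_C/T_m) = Q_H·(T_m − T_C)/T_H gives T_H − T_m = T_m − T_C, so T_m = (T_H + T_C)/2 = (553.71 + 306.15)/2 = 430 K.

T_m ≈ 430 K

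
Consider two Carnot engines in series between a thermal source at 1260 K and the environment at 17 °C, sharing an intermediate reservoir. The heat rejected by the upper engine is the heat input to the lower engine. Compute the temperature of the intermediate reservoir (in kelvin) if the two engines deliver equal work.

T_m ≈ 775 K

T_C = 17 °C → 17 + 273.15 = 290.15 K.
For reversible stages Q_m = Q_H·(T_m/T_H). Setting W₁ = Q_H(1 − T_m/T_H) equal to W₂ = Q_m(1 − T_C/T_m) = Q_H·(T_m − T_C)/T_H gives T_H − T_m = T_m − T_C, so T_m = (T_H + T_C)/2 = (1260.00 + 290.15)/2 = 775 K.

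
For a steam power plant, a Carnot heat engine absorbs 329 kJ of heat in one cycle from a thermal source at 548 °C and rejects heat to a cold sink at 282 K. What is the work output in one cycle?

T_H = 548 °C → 548 + 273.15 = 821.15 K.
Carnot efficiency: η = 1 − T_C/T_H = 1 − 282.00/821.15 = 0.6566.
W = η·Q_H = 0.6566 × 329 = 216 kJ.

W ≈ 216 kJ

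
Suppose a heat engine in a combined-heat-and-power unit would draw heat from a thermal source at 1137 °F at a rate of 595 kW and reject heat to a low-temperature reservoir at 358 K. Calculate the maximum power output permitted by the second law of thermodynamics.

T_H = 1137 °F → (1137 − 32) × 5/9 = 613.89 °C = 887.04 K.
The upper bound on efficiency is η_max = 1 − T_C/T_H = 1 − 358.00/887.04 = 0.5964.
W_max = η_max · Q_H = 0.5964 × 595 = 355 kW.

Ẇ_max ≈ 355 kW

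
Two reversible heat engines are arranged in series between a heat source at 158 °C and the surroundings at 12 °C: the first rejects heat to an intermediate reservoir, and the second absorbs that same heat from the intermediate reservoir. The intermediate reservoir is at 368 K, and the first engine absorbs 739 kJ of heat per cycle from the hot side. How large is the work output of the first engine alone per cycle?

W₁ ≈ 108.2 kJ

T_H = 158 °C → 158 + 273.15 = 431.15 K.
T_C = 12 °C → 12 + 273.15 = 285.15 K.
First-stage efficiency η₁ = 1 − T_m/T_H = 1 − 368.00/431.15 = 0.1465.
W₁ = η₁·Q_H = 0.1465 × 739 = 108.2 kJ.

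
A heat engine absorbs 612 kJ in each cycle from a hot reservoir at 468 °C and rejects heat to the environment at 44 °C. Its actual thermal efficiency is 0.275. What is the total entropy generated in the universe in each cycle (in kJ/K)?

ΔS_univ ≈ 0.5733 kJ/K

T_H = 468 °C → 468 + 273.15 = 741.15 K.
T_C = 44 °C → 44 + 273.15 = 317.15 K.
W = η·Q_H = 0.275 × 612 = 168.3 kJ, so Q_C = Q_H − W = 443.7 kJ.
Entropy balance on the reservoirs: −Q_H/T_H = -0.8257 kJ/K, +Q_C/T_C = 1.399 kJ/K.
ΔS_univ = −Q_H/T_H + Q_C/T_C = 0.5733 kJ/K (> 0, since η = 0.275 < η_Carnot = 0.572).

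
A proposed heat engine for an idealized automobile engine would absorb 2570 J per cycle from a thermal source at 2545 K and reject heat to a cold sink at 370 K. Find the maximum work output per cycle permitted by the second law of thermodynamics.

The second-law ceiling is the Carnot efficiency, η_max = 1 − T_C/T_H = 1 − 370.00/2545.00 = 0.8546.
W_max = η_max · Q_H = 0.8546 × 2570 = 2200 J.

W_max ≈ 2200 J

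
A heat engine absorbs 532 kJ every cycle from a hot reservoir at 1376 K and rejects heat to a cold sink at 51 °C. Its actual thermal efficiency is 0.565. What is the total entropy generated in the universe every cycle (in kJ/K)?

T_C = 51 °C → 51 + 273.15 = 324.15 K.
W = η·Q_H = 0.565 × 532 = 300.6 kJ, so Q_C = Q_H − W = 231.4 kJ.
Reservoir entropy changes: ΔS_H = −Q_H/T_H = −532/1376.00 = -0.3866 kJ/K and ΔS_C = +Q_C/T_C = 231.4/324.15 = 0.7139 kJ/K.
ΔS_univ = −Q_H/T_H + Q_C/T_C = 0.327 kJ/K (> 0, since η = 0.565 < η_Carnot = 0.764).

ΔS_univ ≈ 0.327 kJ/K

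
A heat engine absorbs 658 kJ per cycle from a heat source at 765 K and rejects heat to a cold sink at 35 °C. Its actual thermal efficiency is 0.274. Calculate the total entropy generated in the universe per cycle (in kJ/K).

T_C = 35 °C → 35 + 273.15 = 308.15 K.
W = η·Q_H = 0.274 × 658 = 180.3 kJ, so Q_C = Q_H − W = 477.7 kJ.
Reservoir entropy changes: ΔS_H = −Q_H/T_H = −658/765.00 = -0.8601 kJ/K and ΔS_C = +Q_C/T_C = 477.7/308.15 = 1.550 kJ/K.
ΔS_univ = −Q_H/T_H + Q_C/T_C = 0.6901 kJ/K (> 0, since η = 0.274 < η_Carnot = 0.597).

ΔS_univ ≈ 0.6901 kJ/K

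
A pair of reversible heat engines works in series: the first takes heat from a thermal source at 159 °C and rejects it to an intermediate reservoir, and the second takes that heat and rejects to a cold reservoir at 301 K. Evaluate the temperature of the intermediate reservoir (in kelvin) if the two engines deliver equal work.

T_H = 159 °C → 159 + 273.15 = 432.15 K.
For reversible stages Q_m = Q_H·(T_m/T_H). Setting W₁ = Q_H(1 − T_m/T_H) equal to W₂ = Q_m(1 − T_C/T_m) = Q_H·(T_m − T_C)/T_H gives T_H − T_m = T_m − T_C, so T_m = (T_H + T_C)/2 = (432.15 + 301.00)/2 = 366.6 K.

T_m ≈ 366.6 K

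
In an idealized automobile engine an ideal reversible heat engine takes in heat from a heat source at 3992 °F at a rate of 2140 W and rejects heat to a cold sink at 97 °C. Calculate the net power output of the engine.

T_H = 3992 °F → (3992 − 32) × 5/9 = 2200.00 °C = 2473.15 K.
T_C = 97 °C → 97 + 273.15 = 370.15 K.
Since the cycle is reversible, η = 1 − T_C/T_H = 1 − 370.15/2473.15 = 0.8503.
W = η·Q_H = 0.8503 × 2140 = 1820 W.

Ẇ ≈ 1820 W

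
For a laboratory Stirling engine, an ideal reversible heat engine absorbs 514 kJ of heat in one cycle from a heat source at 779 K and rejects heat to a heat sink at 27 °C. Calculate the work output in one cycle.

T_C = 27 °C → 27 + 273.15 = 300.15 K.
η_rev = 1 − T_C/T_H = 1 − 300.15/779.00 = 0.6147.
W = η·Q_H = 0.6147 × 514 = 316 kJ.

W ≈ 316 kJ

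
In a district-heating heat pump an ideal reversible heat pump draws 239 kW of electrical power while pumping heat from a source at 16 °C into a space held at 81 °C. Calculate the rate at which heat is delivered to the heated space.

Q̇_H ≈ 1300 kW

T_H = 81 °C → 81 + 273.15 = 354.15 K.
T_C = 16 °C → 16 + 273.15 = 289.15 K.
COP_HP = T_H/(T_H − T_C) = 354.15/65.00 = 5.4485.
Q_H = COP_HP · W = 5.4485 × 239 = 1300 kW.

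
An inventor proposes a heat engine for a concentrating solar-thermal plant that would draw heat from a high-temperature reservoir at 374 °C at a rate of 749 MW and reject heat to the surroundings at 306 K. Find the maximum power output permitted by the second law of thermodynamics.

Ẇ_max ≈ 394.8 MW

T_H = 374 °C → 374 + 273.15 = 647.15 K.
No engine can exceed the Carnot limit: η_max = 1 − T_C/T_H = 1 − 306.00/647.15 = 0.5272.
W_max = η_max · Q_H = 0.5272 × 749 = 394.8 MW.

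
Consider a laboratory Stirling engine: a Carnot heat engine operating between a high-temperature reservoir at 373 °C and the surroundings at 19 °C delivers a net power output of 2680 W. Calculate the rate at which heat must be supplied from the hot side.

Q̇_H ≈ 4892 W

T_H = 373 °C → 373 + 273.15 = 646.15 K.
T_C = 19 °C → 19 + 273.15 = 292.15 K.
η_rev = 1 − T_C/T_H = 1 − 292.15/646.15 = 0.5479.
Q_H = W/η = 2680/0.5479 = 4892 W.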